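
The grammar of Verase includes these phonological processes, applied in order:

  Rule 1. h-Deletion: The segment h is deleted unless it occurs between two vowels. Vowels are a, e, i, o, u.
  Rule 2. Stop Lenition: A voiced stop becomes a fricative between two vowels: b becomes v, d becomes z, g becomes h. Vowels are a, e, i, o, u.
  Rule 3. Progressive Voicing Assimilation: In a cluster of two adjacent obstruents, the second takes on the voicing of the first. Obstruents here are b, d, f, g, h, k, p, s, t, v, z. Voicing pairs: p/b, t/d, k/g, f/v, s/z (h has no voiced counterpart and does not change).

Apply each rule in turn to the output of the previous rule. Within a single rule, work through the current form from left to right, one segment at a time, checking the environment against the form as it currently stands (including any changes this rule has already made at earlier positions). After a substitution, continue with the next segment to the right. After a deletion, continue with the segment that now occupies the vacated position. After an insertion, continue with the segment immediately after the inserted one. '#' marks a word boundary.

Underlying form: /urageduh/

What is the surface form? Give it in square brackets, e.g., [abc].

Rule 1 h-Deletion: [urageduh] → [uragedu]
Rule 2 Stop Lenition: [uragedu] → [urahezu]
Rule 3 Progressive Voicing Assimilation: no change — [urahezu]

[urahezu]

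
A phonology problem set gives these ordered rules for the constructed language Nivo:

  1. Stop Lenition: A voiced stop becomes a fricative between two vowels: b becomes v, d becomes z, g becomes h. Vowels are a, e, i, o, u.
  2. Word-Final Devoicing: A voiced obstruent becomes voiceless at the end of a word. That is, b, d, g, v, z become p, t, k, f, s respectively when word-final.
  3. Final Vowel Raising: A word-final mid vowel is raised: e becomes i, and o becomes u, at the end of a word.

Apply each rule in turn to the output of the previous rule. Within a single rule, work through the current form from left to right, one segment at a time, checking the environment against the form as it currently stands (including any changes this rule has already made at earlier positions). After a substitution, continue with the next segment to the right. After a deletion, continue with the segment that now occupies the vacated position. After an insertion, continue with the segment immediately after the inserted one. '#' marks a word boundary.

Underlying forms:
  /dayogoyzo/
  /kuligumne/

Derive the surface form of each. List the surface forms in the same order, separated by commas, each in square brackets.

[dayohoyzu], [kulihumni]

/dayogoyzo/:
  1 Stop Lenition: [dayogoyzo] → [dayohoyzo]
  2 Word-Final Devoicing: no change — [dayohoyzo]
  3 Final Vowel Raising: [dayohoyzo] → [dayohoyzu]
/kuligumne/:
  1 Stop Lenition: [kuligumne] → [kulihumne]
  2 Word-Final Devoicing: no change — [kulihumne]
  3 Final Vowel Raising: [kulihumne] → [kulihumni]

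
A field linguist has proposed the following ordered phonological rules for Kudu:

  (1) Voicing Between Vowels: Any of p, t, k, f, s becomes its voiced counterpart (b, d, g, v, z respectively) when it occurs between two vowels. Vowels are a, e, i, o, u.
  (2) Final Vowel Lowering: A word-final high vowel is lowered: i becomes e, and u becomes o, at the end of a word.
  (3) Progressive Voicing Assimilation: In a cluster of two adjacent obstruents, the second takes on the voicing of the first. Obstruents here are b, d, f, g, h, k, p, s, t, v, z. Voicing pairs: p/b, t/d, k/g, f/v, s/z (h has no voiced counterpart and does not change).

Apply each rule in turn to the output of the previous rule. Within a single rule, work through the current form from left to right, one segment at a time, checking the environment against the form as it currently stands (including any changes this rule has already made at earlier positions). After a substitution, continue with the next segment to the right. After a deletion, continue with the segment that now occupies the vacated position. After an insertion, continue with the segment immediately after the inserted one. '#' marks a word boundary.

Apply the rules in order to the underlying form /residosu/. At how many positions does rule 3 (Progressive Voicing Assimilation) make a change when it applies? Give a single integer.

0

(1) Voicing Between Vowels: [residosu] → [rezidozu]
(2) Final Vowel Lowering: [rezidozu] → [rezidozo]
(3) Progressive Voicing Assimilation: no change — [rezidozo]
Rule 3 changed 0 position(s).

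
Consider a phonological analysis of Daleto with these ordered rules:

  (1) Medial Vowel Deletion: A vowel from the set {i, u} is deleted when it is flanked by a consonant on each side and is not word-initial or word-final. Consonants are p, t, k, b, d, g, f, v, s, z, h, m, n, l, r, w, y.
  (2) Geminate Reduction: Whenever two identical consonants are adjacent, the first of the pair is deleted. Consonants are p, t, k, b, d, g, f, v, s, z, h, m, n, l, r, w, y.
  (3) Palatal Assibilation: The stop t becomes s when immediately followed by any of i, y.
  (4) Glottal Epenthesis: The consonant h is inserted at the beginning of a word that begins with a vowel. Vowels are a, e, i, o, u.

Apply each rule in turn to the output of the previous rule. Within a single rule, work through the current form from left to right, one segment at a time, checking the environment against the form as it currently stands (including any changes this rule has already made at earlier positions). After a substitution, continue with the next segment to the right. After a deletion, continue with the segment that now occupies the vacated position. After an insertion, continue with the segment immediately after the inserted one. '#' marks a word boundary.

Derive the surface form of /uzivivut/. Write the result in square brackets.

[huzvt]

(1) Medial Vowel Deletion: [uzivivut] → [uzvvt]
(2) Geminate Reduction: [uzvvt] → [uzvt]
(3) Palatal Assibilation: no change — [uzvt]
(4) Glottal Epenthesis: [uzvt] → [huzvt]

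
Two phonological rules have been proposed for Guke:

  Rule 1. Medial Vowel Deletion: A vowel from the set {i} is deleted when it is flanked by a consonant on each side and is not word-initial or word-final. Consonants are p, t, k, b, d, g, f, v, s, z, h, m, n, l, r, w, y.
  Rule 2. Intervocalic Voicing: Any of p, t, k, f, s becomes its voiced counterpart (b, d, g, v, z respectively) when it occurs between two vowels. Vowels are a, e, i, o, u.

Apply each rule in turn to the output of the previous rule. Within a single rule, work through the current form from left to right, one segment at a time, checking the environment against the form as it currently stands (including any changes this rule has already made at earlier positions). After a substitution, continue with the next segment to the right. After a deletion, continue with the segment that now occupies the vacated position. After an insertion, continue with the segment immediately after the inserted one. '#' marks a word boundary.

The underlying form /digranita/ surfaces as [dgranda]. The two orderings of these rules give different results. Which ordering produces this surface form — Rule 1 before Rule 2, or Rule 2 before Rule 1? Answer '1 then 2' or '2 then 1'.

Order 1 then 2:
  1 Medial Vowel Deletion: [digranita] → [dgranta]
  2 Intervocalic Voicing: no change — [dgranta]
  result: [dgranta]
Order 2 then 1:
  2 Intervocalic Voicing: [digranita] → [digranida]
  1 Medial Vowel Deletion: [digranida] → [dgranda]
  result: [dgranda]

2 then 1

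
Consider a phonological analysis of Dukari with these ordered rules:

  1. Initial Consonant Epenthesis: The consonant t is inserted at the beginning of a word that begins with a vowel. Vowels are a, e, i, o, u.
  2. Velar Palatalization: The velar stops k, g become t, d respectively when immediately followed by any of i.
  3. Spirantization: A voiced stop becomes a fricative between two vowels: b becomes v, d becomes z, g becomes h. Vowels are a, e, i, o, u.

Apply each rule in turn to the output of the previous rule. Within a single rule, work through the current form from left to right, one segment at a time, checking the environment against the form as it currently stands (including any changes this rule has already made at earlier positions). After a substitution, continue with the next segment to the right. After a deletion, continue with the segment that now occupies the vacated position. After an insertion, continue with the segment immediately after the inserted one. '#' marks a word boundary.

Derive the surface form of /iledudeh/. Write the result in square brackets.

1 Initial Consonant Epenthesis: [iledudeh] → [tiledudeh]
2 Velar Palatalization: no change — [tiledudeh]
3 Spirantization: [tiledudeh] → [tilezuzeh]

[tilezuzeh]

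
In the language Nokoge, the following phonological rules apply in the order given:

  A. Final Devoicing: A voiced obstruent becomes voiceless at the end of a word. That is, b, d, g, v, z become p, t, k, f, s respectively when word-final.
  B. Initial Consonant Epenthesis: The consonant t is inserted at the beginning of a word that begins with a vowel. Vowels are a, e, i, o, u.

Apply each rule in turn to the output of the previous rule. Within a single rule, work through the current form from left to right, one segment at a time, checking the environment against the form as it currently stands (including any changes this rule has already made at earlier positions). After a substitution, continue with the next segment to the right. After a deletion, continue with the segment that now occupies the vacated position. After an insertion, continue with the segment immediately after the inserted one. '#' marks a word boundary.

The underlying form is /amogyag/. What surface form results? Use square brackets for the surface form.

A Final Devoicing: [amogyag] → [amogyak]
B Initial Consonant Epenthesis: [amogyak] → [tamogyak]

[tamogyak]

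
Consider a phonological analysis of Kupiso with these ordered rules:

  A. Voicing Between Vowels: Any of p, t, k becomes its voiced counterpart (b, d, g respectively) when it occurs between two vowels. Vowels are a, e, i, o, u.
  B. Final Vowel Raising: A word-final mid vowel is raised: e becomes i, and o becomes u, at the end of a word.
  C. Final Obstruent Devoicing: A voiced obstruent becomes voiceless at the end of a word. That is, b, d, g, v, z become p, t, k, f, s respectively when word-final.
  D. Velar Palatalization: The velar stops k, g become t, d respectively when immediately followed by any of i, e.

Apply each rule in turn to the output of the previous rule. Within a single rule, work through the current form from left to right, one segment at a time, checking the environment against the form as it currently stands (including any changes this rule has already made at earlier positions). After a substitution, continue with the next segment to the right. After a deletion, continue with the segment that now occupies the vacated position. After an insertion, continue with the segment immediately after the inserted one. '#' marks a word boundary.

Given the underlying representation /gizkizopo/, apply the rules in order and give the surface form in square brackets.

A Voicing Between Vowels: [gizkizopo] → [gizkizobo]
B Final Vowel Raising: [gizkizobo] → [gizkizobu]
C Final Obstruent Devoicing: no change — [gizkizobu]
D Velar Palatalization: [gizkizobu] → [diztizobu]

[diztizobu]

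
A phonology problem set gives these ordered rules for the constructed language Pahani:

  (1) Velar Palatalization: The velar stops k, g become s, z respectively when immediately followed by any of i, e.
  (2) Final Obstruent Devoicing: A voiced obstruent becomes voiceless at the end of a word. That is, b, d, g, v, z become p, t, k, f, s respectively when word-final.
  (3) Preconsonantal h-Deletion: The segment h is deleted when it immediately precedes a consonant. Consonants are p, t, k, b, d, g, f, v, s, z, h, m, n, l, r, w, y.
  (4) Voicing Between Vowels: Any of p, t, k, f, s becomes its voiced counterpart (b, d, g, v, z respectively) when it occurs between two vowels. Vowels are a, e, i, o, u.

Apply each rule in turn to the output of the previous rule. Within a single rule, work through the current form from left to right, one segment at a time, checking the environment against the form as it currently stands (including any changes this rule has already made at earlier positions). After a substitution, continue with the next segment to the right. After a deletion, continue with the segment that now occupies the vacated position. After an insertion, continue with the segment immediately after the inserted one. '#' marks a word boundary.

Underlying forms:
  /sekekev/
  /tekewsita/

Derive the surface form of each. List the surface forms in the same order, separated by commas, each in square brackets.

[sezezef], [tezewsida]

/sekekev/:
  (1) Velar Palatalization: [sekekev] → [sesesev]
  (2) Final Obstruent Devoicing: [sesesev] → [sesesef]
  (3) Preconsonantal h-Deletion: no change — [sesesef]
  (4) Voicing Between Vowels: [sesesef] → [sezezef]
/tekewsita/:
  (1) Velar Palatalization: [tekewsita] → [tesewsita]
  (2) Final Obstruent Devoicing: no change — [tesewsita]
  (3) Preconsonantal h-Deletion: no change — [tesewsita]
  (4) Voicing Between Vowels: [tesewsita] → [tezewsida]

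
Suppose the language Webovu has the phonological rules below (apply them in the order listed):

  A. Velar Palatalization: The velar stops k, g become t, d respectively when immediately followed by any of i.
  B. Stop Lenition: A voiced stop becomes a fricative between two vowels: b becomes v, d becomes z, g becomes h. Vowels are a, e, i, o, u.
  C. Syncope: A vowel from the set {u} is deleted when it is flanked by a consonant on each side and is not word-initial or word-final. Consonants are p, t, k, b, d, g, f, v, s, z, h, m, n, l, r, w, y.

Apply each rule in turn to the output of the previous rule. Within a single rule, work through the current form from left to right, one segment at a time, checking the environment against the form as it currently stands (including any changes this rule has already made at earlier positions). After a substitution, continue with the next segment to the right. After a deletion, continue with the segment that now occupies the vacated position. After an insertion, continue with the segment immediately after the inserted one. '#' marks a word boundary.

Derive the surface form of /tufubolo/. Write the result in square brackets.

[tfvolo]

A Velar Palatalization: no change — [tufubolo]
B Stop Lenition: [tufubolo] → [tufuvolo]
C Syncope: [tufuvolo] → [tfvolo]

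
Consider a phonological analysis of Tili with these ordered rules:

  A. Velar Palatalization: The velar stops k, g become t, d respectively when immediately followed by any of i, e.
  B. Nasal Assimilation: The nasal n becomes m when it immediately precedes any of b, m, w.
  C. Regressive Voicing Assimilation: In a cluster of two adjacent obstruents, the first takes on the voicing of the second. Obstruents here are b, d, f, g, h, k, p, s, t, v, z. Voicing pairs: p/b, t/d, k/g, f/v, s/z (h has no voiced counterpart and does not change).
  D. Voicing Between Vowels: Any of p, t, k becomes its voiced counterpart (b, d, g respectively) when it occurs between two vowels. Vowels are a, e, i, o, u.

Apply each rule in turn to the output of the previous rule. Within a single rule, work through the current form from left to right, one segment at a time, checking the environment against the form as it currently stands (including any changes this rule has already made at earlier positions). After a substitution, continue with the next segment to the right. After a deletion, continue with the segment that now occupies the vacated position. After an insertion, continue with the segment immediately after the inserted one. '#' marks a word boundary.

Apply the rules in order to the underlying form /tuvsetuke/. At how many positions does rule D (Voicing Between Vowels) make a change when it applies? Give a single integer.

A Velar Palatalization: [tuvsetuke] → [tuvsetute]
B Nasal Assimilation: no change — [tuvsetute]
C Regressive Voicing Assimilation: [tuvsetute] → [tufsetute]
D Voicing Between Vowels: [tufsetute] → [tufsedude]
Rule D changed 2 position(s).

2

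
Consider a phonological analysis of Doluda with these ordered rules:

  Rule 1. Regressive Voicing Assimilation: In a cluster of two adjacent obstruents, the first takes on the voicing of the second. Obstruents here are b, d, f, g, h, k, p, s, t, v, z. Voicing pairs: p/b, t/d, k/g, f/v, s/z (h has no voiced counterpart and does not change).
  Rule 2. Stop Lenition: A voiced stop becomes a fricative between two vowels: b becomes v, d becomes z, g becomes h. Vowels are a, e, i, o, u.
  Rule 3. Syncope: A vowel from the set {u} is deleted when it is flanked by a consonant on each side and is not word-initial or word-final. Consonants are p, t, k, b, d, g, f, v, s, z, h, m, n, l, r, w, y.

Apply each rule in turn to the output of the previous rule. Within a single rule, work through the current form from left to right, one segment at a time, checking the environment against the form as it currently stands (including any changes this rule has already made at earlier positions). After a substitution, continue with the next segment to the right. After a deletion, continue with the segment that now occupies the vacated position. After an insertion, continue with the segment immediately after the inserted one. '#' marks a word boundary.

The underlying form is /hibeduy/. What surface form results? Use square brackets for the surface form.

[hivezy]

Rule 1 Regressive Voicing Assimilation: no change — [hibeduy]
Rule 2 Stop Lenition: [hibeduy] → [hivezuy]
Rule 3 Syncope: [hivezuy] → [hivezy]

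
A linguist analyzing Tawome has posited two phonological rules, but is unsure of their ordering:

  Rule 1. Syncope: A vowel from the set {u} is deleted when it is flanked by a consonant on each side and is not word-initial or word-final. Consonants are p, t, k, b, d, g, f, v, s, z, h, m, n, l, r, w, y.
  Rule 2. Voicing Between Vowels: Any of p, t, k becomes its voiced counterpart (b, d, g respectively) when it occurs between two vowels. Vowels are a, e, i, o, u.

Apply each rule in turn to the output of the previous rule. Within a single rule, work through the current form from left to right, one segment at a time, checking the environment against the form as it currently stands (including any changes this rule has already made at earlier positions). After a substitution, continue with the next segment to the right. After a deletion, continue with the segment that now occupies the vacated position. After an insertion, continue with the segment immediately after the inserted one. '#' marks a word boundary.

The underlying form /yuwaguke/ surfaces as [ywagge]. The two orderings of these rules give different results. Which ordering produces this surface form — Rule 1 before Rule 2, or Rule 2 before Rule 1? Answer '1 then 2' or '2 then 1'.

2 then 1

Order 1 then 2:
  1 Syncope: [yuwaguke] → [ywagke]
  2 Voicing Between Vowels: no change — [ywagke]
  result: [ywagke]
Order 2 then 1:
  2 Voicing Between Vowels: [yuwaguke] → [yuwaguge]
  1 Syncope: [yuwaguge] → [ywagge]
  result: [ywagge]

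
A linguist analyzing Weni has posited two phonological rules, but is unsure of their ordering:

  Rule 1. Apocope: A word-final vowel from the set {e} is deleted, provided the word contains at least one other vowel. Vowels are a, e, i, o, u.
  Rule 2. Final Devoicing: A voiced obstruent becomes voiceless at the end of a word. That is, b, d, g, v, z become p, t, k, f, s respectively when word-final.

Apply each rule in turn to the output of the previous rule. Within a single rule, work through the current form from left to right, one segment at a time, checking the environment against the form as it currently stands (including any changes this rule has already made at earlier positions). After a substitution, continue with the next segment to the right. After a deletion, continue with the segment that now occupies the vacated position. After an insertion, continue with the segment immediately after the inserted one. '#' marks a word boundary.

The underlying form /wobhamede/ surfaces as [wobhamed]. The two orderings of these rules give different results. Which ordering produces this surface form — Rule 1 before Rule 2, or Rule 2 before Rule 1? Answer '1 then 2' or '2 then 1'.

Order 1 then 2:
  1 Apocope: [wobhamede] → [wobhamed]
  2 Final Devoicing: [wobhamed] → [wobhamet]
  result: [wobhamet]
Order 2 then 1:
  2 Final Devoicing: no change — [wobhamede]
  1 Apocope: [wobhamede] → [wobhamed]
  result: [wobhamed]

2 then 1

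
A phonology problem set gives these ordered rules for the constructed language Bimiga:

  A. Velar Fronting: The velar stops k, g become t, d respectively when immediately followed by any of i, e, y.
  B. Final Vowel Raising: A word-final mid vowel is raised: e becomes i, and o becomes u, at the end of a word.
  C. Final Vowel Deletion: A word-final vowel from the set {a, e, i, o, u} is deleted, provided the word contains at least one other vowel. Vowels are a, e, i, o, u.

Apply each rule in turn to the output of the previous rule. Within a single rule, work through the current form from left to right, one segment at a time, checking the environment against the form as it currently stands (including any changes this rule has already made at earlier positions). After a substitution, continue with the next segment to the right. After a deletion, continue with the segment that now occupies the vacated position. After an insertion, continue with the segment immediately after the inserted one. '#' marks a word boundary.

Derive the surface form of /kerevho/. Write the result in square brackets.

[terevh]

A Velar Fronting: [kerevho] → [terevho]
B Final Vowel Raising: [terevho] → [terevhu]
C Final Vowel Deletion: [terevhu] → [terevh]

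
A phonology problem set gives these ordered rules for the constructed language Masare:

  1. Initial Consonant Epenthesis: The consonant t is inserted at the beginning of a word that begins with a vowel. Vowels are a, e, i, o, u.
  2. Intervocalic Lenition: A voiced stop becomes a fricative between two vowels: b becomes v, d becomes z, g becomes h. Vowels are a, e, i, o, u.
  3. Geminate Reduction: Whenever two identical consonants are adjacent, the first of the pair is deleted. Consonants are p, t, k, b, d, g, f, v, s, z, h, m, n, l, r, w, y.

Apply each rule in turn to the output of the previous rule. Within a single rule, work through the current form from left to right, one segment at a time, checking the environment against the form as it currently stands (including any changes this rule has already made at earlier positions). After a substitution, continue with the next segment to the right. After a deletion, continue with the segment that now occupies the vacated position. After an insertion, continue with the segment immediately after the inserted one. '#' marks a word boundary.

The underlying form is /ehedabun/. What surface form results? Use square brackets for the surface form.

[tehezavun]

1 Initial Consonant Epenthesis: [ehedabun] → [tehedabun]
2 Intervocalic Lenition: [tehedabun] → [tehezavun]
3 Geminate Reduction: no change — [tehezavun]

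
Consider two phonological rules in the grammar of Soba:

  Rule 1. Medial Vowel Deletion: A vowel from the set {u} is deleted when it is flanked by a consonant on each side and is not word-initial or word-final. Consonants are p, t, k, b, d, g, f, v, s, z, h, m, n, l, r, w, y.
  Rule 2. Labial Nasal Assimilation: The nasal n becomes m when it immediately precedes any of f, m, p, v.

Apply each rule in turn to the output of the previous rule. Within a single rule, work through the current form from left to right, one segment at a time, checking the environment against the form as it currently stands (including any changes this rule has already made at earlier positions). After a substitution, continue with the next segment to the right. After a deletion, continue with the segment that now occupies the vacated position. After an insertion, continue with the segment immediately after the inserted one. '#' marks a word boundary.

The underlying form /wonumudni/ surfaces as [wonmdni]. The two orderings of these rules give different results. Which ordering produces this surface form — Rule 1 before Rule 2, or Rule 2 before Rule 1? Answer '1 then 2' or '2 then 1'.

2 then 1

Order 1 then 2:
  1 Medial Vowel Deletion: [wonumudni] → [wonmdni]
  2 Labial Nasal Assimilation: [wonmdni] → [wommdni]
  result: [wommdni]
Order 2 then 1:
  2 Labial Nasal Assimilation: no change — [wonumudni]
  1 Medial Vowel Deletion: [wonumudni] → [wonmdni]
  result: [wonmdni]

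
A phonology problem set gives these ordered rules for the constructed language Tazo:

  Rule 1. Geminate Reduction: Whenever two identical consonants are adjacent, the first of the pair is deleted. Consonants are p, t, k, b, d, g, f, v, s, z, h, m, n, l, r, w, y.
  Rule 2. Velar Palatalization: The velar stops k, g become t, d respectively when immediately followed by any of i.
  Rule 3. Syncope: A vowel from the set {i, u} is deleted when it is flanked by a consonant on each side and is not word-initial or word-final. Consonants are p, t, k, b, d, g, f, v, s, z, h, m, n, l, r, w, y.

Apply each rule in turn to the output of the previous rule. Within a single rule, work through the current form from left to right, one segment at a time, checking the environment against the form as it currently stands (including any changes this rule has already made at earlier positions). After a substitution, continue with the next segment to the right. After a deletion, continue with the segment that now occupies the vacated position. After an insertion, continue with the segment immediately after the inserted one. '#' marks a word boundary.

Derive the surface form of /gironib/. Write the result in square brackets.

[dronb]

Rule 1 Geminate Reduction: no change — [gironib]
Rule 2 Velar Palatalization: [gironib] → [dironib]
Rule 3 Syncope: [dironib] → [dronb]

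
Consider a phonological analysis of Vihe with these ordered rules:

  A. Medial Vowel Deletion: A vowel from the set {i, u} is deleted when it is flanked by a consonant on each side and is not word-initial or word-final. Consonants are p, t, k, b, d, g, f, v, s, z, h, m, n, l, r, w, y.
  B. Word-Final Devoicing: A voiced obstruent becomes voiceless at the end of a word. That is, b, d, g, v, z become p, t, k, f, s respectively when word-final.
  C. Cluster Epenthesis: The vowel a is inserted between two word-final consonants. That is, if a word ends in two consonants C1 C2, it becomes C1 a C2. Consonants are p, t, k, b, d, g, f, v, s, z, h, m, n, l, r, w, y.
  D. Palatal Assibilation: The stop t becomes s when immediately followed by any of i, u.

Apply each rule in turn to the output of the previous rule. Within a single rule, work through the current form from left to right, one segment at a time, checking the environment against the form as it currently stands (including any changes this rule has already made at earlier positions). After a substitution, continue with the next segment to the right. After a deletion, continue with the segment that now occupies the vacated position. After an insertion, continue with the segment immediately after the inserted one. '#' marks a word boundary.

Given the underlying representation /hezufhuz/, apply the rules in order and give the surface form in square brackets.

[hezfhas]

A Medial Vowel Deletion: [hezufhuz] → [hezfhz]
B Word-Final Devoicing: [hezfhz] → [hezfhs]
C Cluster Epenthesis: [hezfhs] → [hezfhas]
D Palatal Assibilation: no change — [hezfhas]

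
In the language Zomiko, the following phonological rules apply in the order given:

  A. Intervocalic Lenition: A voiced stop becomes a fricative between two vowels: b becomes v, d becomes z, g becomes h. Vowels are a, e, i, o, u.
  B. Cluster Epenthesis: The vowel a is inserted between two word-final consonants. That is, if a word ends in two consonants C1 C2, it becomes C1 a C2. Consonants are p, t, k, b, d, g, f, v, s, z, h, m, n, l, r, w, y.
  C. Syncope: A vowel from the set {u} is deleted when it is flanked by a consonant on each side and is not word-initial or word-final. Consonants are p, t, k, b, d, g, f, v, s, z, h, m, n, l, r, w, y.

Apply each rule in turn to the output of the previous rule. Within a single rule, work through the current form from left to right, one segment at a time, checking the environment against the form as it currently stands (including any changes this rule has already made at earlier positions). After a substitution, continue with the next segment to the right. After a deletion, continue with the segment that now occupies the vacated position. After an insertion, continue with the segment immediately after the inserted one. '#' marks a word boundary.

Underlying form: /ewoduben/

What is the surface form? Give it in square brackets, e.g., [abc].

[ewozven]

A Intervocalic Lenition: [ewoduben] → [ewozuven]
B Cluster Epenthesis: no change — [ewozuven]
C Syncope: [ewozuven] → [ewozven]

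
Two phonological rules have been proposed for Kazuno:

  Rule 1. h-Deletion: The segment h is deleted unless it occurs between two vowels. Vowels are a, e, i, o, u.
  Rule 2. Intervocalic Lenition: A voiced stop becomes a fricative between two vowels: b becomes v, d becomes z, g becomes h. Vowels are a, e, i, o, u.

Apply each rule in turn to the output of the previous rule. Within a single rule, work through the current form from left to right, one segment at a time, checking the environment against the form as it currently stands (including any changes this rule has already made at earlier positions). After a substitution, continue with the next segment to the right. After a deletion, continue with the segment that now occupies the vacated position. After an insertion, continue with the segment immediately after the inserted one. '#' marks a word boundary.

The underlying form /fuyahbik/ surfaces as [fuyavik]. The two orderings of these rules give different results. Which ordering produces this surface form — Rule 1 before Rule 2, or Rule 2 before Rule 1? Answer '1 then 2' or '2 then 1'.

Order 1 then 2:
  1 h-Deletion: [fuyahbik] → [fuyabik]
  2 Intervocalic Lenition: [fuyabik] → [fuyavik]
  result: [fuyavik]
Order 2 then 1:
  2 Intervocalic Lenition: no change — [fuyahbik]
  1 h-Deletion: [fuyahbik] → [fuyabik]
  result: [fuyabik]

1 then 2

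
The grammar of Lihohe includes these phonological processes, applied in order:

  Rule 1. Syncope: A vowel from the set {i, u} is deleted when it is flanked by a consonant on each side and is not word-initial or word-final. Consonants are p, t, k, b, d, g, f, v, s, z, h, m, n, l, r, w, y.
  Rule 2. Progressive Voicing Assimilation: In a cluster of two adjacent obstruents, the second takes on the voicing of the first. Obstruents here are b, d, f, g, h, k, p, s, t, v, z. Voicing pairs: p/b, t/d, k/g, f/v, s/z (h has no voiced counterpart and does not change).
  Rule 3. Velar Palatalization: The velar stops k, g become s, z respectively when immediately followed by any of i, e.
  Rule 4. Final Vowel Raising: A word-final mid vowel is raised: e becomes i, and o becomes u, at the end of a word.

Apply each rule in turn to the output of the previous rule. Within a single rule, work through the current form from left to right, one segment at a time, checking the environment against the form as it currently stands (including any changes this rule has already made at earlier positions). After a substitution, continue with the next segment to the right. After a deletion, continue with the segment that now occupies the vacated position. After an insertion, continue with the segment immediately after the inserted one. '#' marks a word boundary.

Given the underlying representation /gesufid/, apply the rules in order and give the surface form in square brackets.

[zesft]

Rule 1 Syncope: [gesufid] → [gesfd]
Rule 2 Progressive Voicing Assimilation: [gesfd] → [gesft]
Rule 3 Velar Palatalization: [gesft] → [zesft]
Rule 4 Final Vowel Raising: no change — [zesft]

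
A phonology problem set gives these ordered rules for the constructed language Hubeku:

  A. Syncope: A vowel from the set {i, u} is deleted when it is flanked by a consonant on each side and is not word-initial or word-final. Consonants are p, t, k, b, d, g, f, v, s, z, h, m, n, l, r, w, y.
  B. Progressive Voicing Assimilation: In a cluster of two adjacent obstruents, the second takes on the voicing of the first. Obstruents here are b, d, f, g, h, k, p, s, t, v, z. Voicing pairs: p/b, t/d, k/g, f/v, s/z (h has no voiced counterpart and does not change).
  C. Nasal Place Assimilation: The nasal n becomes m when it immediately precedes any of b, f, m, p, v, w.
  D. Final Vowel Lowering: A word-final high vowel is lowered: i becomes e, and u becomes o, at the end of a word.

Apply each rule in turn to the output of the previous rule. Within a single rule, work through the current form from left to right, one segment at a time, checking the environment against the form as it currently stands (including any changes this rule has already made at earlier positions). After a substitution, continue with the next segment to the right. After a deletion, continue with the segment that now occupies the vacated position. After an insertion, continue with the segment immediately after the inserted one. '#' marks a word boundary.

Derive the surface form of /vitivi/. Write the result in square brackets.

[vdve]

A Syncope: [vitivi] → [vtvi]
B Progressive Voicing Assimilation: [vtvi] → [vdvi]
C Nasal Place Assimilation: no change — [vdvi]
D Final Vowel Lowering: [vdvi] → [vdve]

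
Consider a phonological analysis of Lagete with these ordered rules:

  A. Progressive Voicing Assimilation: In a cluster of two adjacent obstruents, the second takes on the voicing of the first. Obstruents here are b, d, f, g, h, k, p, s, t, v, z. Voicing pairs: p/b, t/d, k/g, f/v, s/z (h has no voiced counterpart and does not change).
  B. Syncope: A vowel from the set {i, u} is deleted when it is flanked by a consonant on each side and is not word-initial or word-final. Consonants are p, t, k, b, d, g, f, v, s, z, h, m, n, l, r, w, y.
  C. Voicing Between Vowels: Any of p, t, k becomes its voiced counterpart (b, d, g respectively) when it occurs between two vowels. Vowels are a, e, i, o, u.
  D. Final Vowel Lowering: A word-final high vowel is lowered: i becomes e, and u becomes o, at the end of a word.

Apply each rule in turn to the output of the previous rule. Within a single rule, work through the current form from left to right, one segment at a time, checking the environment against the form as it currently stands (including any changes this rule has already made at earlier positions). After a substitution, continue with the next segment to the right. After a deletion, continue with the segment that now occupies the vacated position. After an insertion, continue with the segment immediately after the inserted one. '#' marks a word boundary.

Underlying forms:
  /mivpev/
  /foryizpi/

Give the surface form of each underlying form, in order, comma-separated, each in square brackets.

/mivpev/:
  A Progressive Voicing Assimilation: [mivpev] → [mivbev]
  B Syncope: [mivbev] → [mvbev]
  C Voicing Between Vowels: no change — [mvbev]
  D Final Vowel Lowering: no change — [mvbev]
/foryizpi/:
  A Progressive Voicing Assimilation: [foryizpi] → [foryizbi]
  B Syncope: [foryizbi] → [foryzbi]
  C Voicing Between Vowels: no change — [foryzbi]
  D Final Vowel Lowering: [foryzbi] → [foryzbe]

[mvbev], [foryzbe]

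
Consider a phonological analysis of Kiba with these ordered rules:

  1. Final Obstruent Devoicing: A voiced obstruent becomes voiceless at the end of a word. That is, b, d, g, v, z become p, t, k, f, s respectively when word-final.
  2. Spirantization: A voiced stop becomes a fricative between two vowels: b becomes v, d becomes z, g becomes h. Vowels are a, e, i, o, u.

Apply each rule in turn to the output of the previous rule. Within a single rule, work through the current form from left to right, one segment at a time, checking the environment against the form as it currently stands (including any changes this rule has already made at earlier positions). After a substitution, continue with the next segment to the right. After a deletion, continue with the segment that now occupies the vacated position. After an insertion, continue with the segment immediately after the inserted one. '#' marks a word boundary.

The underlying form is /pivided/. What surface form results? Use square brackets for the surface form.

1 Final Obstruent Devoicing: [pivided] → [pividet]
2 Spirantization: [pividet] → [pivizet]

[pivizet]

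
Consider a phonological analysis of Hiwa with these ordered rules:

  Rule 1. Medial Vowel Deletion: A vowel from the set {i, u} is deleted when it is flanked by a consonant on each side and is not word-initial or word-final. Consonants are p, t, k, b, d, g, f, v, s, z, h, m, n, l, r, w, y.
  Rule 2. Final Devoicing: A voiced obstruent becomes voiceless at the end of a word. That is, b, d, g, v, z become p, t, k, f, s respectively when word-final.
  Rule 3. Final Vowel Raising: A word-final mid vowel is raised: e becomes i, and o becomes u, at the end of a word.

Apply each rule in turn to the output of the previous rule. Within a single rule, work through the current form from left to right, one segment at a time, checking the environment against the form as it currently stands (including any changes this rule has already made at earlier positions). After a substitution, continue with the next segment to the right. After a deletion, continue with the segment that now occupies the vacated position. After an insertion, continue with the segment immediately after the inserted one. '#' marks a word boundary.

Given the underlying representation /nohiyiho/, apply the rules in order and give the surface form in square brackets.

[nohyhu]

Rule 1 Medial Vowel Deletion: [nohiyiho] → [nohyho]
Rule 2 Final Devoicing: no change — [nohyho]
Rule 3 Final Vowel Raising: [nohyho] → [nohyhu]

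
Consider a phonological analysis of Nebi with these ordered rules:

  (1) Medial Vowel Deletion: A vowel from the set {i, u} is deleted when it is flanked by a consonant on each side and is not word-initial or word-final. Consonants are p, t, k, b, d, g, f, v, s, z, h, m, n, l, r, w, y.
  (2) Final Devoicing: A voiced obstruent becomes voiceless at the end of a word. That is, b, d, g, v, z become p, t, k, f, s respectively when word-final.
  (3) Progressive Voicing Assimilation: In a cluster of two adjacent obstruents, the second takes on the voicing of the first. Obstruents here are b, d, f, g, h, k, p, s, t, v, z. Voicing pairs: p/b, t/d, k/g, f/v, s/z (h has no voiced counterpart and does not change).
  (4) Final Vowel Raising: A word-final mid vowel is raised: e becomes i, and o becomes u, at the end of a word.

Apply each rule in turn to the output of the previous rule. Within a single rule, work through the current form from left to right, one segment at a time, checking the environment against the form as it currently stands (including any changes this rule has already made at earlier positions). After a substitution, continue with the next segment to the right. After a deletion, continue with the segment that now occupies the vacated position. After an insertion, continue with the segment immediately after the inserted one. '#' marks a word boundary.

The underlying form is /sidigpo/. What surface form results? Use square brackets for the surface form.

[stkpu]

(1) Medial Vowel Deletion: [sidigpo] → [sdgpo]
(2) Final Devoicing: no change — [sdgpo]
(3) Progressive Voicing Assimilation: [sdgpo] → [stkpo]
(4) Final Vowel Raising: [stkpo] → [stkpu]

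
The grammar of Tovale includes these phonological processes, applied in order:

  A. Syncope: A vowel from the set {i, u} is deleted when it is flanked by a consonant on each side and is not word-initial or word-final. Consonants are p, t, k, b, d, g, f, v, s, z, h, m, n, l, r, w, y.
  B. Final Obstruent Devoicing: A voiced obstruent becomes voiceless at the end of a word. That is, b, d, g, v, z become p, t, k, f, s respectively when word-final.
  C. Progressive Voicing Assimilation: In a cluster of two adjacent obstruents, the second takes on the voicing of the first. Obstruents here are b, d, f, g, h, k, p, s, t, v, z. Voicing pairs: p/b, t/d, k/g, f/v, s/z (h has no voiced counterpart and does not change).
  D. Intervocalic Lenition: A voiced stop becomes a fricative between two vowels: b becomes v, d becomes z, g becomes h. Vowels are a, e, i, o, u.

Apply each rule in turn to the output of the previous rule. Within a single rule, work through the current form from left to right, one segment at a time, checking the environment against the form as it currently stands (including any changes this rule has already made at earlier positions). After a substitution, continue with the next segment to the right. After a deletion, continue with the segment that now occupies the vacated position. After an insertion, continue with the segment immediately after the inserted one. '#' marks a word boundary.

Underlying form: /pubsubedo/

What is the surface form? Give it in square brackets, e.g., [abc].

A Syncope: [pubsubedo] → [pbsbedo]
B Final Obstruent Devoicing: no change — [pbsbedo]
C Progressive Voicing Assimilation: [pbsbedo] → [ppspedo]
D Intervocalic Lenition: [ppspedo] → [ppspezo]

[ppspezo]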